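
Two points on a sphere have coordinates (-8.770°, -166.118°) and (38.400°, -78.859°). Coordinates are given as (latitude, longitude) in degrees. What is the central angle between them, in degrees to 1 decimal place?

93.3°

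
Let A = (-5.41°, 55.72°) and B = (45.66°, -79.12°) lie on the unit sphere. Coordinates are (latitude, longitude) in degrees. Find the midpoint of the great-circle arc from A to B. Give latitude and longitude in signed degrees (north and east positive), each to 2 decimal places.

Central angle δ = 2.1628 rad. Interpolating on the sphere with fraction f = 0.5:
P = [sin((1−f)δ)·A + sin(fδ)·B] / sin δ = 1.0637·A + 1.0637·B in Cartesian coordinates,
giving P = (0.7367, 0.1449, 0.6605), i.e. latitude 41.33°, longitude 11.13°.

41.33°, 11.13°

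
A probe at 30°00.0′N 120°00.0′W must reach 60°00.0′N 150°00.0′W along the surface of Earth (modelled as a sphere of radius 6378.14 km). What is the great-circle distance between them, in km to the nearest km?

Let φ₁ = 0.5236 rad, φ₂ = 1.0472 rad, and Δλ = -0.5236 rad.
Haversine: a = sin²(Δφ/2) + cos φ₁ cos φ₂ sin²(Δλ/2) = 0.0670 + (0.8660)(0.5000)(0.0670) = 0.09599.
Central angle c = 2·arcsin(√a) = 0.63003 rad.
Distance = R·c = 6378.14 × 0.6300 ≈ 4018 km.

4018 km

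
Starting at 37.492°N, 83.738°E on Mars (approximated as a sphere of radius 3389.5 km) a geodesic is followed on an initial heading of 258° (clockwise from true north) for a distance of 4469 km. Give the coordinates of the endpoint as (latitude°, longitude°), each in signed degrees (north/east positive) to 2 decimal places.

-0.45°, 12.44°

Angular distance δ = d/R = 4469/3389.5 = 1.31848 rad; initial bearing θ = 4.5029 rad.
sin φ₂ = sin φ₁ cos δ + cos φ₁ sin δ cos θ = (0.6087)(0.2496) + (0.7934)(0.9683)(-0.2079) = -0.0078, so φ₂ = -0.45°.
Δλ = atan2(sin θ sin δ cos φ₁, cos δ − sin φ₁ sin φ₂) = atan2(-0.7515, 0.2544) = -71.299°.
λ₂ = 83.738° − 71.299° = 12.44°.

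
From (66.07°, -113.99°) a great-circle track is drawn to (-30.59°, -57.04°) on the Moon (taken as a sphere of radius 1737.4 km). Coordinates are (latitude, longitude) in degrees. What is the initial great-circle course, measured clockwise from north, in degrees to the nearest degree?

Δλ = 56.950° = 0.9940 rad.
y = sin Δλ · cos φ₂ = (0.8382)(0.8608) = 0.7215
x = cos φ₁ sin φ₂ − sin φ₁ cos φ₂ cos Δλ = (0.4056)(-0.5089) − (0.9140)(0.8608)(0.5454) = -0.6355
θ = atan2(y, x) = 131.37°, so the bearing is 131°.

131°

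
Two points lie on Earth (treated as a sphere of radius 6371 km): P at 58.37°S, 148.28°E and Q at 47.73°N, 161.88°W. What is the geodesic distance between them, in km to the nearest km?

With latitudes φ₁ = -58.370°, φ₂ = 47.730° and longitude difference Δλ = 49.840°:
cos c = sin φ₁ sin φ₂ + cos φ₁ cos φ₂ cos Δλ = (-0.8515)(0.7400) + (0.5244)(0.6726)(0.6449) = -0.40257,
so c = arccos(-0.40257) = 1.98511 rad.
Distance = R·c = 6371 × 1.9851 ≈ 12647 km.

12647 km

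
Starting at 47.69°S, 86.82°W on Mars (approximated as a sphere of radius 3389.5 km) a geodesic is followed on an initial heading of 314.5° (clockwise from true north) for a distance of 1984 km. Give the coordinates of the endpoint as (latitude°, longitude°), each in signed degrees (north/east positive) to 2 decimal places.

-20.84°, -111.76°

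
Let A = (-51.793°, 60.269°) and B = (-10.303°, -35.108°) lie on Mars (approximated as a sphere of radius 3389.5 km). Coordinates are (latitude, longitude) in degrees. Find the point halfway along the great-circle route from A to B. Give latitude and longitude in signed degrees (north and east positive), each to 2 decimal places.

Central angle δ = 1.4872 rad. Interpolating on the sphere with fraction f = 0.5:
P = [sin((1−f)δ)·A + sin(fδ)·B] / sin δ = 0.6793·A + 0.6793·B in Cartesian coordinates,
giving P = (0.7551, -0.0195, -0.6553), i.e. latitude -40.94°, longitude -1.48°.

-40.94°, -1.48°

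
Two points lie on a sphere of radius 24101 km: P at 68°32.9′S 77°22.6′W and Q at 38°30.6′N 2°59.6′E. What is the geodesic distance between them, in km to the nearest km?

51367 km

In radians: φ₁ = -1.1964, φ₂ = 0.6721, Δλ = 80.370° = 1.4027 rad.
Haversine: a = sin²(Δφ/2) + cos φ₁ cos φ₂ sin²(Δλ/2) = 0.6467 + (0.3657)(0.7825)(0.4164) = 0.76582.
Central angle c = 2·arcsin(√a) = 2.13134 rad.
Distance = R·c = 24101 × 2.1313 ≈ 51367 km.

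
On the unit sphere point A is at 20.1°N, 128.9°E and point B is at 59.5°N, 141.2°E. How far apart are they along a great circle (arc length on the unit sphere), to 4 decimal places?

With latitudes φ₁ = 20.100°, φ₂ = 59.500° and longitude difference Δλ = 12.300°:
Haversine: a = sin²(Δφ/2) + cos φ₁ cos φ₂ sin²(Δλ/2) = 0.1136 + (0.9391)(0.5075)(0.0115) = 0.11910.
Central angle c = 2·arcsin(√a) = 0.70472 rad.
On the unit sphere the arc length equals the central angle: 0.7047.

0.7047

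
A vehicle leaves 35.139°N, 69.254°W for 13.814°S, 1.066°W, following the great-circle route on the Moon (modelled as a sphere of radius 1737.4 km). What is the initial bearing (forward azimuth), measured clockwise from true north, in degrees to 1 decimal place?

With φ₁ = 0.6133, φ₂ = -0.2411, Δλ = 1.1901 rad, the forward-azimuth formula gives
θ = atan2( sin Δλ cos φ₂ , cos φ₁ sin φ₂ − sin φ₁ cos φ₂ cos Δλ ) = atan2(0.9016, -0.4029) = 114.08°.
So the initial bearing is 114.1°.

114.1°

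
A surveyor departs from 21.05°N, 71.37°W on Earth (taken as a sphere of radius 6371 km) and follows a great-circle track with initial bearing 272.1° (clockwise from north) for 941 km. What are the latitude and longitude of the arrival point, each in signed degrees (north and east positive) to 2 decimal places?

21.12°, -80.44°

Angular distance δ = d/R = 941/6371 = 0.14770 rad; initial bearing θ = 4.7490 rad.
sin φ₂ = sin φ₁ cos δ + cos φ₁ sin δ cos θ = (0.3592)(0.9891) + (0.9333)(0.1472)(0.0366) = 0.3603, so φ₂ = 21.12°.
Δλ = atan2(sin θ sin δ cos φ₁, cos δ − sin φ₁ sin φ₂) = atan2(-0.1373, 0.8597) = -9.071°.
λ₂ = -71.370° − 9.071° = -80.44°.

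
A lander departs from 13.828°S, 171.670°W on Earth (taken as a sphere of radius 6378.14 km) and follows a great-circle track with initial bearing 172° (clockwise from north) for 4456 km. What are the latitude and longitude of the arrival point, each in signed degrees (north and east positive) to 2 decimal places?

Angular distance δ = d/R = 4456/6378.14 = 0.69864 rad; initial bearing θ = 3.0020 rad.
sin φ₂ = sin φ₁ cos δ + cos φ₁ sin δ cos θ = (-0.2390)(0.7657) + (0.9710)(0.6432)(-0.9903) = -0.8015, so φ₂ = -53.27°.
Δλ = atan2(sin θ sin δ cos φ₁, cos δ − sin φ₁ sin φ₂) = atan2(0.0869, 0.5742) = 8.608°.
λ₂ = -171.670° + 8.608° = -163.06°.

-53.27°, -163.06°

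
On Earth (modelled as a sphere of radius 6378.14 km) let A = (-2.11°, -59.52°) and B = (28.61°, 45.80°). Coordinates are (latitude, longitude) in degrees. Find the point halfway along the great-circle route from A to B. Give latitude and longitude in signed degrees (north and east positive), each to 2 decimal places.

21.15°, -11.71°

The central angle between A and B is δ = 1.8229 rad.
With f = 0.5, the slerp weights are sin((1−f)δ)/sin δ = 0.8162 and sin(fδ)/sin δ = 0.8162.
Weighted sum of the unit vectors: (0.8162)·(0.5069,-0.8612,-0.0368) + (0.8162)·(0.6120,0.6294,0.4788) = (0.9133, -0.1892, 0.3608).
Converting back: φ = atan2(z, √(x²+y²)) = 21.15°, λ = atan2(y, x) = -11.71°.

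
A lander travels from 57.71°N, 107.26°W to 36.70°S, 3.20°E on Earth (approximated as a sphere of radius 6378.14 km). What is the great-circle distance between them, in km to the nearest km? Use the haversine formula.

14573 km

In radians: φ₁ = 1.0072, φ₂ = -0.6405, Δλ = 110.460° = 1.9279 rad.
Haversine: a = sin²(Δφ/2) + cos φ₁ cos φ₂ sin²(Δλ/2) = 0.5384 + (0.5342)(0.8018)(0.6748) = 0.82746.
Central angle c = 2·arcsin(√a) = 2.28488 rad.
Distance = R·c = 6378.14 × 2.2849 ≈ 14573 km.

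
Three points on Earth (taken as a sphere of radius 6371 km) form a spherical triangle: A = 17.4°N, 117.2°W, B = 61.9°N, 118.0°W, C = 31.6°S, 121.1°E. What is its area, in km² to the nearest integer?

Side lengths (central angles): a = 2.3026, b = 2.1942, c = 0.7767 rad; semiperimeter s = 2.6368.
By l'Huilier's theorem, tan(E/4) = √[tan(s/2) tan((s−a)/2) tan((s−b)/2) tan((s−c)/2)], giving spherical excess E = 1.6719 rad.
Area = E·R² = 1.6719 × (6371)² ≈ 67860935 km².

67860935 km²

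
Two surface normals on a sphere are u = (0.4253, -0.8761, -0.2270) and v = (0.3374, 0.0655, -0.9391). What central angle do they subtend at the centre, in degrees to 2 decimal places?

72.59°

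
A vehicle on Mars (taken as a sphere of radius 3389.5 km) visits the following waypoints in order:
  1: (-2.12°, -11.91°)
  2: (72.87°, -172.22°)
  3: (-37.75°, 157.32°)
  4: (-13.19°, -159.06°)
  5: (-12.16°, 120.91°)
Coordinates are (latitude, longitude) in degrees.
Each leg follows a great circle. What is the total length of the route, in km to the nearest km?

20370 km

Leg 1→2: central angle 1.8886 rad, distance 6401.4 km.
Leg 2→3: central angle 1.9653 rad, distance 6661.2 km.
Leg 3→4: central angle 0.7996 rad, distance 2710.2 km.
Leg 4→5: central angle 1.3563 rad, distance 4597.2 km.
Total: 6401.4 + 6661.2 + 2710.2 + 4597.2 ≈ 20370 km.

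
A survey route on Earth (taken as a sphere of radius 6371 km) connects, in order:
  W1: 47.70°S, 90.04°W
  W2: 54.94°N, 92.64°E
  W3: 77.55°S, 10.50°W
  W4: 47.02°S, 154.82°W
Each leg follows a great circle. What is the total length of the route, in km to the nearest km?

Leg W1→W2: central angle 3.0119 rad, distance 19188.9 km.
Leg W2→W3: central angle 2.5454 rad, distance 16216.5 km.
Leg W3→W4: central angle 0.9335 rad, distance 5947.5 km.
Total: 19188.9 + 16216.5 + 5947.5 ≈ 41353 km.

41353 km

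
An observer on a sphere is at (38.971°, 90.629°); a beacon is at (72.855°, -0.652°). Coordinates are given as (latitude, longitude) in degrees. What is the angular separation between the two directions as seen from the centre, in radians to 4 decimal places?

0.9325 rad

In radians: φ₁ = 0.6802, φ₂ = 1.2716, Δλ = -91.281° = -1.5932 rad.
cos c = sin φ₁ sin φ₂ + cos φ₁ cos φ₂ cos Δλ = (0.6289)(0.9556) + (0.7775)(0.2948)(-0.0224) = 0.59585,
so c = arccos(0.59585) = 0.93247 rad.
So the angular separation is 0.9325 rad.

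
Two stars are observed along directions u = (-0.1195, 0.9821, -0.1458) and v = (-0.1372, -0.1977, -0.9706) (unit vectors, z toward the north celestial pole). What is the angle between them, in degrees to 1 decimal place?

92.1°

u·v = -0.0363; |u| = 1.0000, |v| = 1.0000.
cos θ = (u·v)/(|u||v|) = -0.0363, so θ = 92.1°.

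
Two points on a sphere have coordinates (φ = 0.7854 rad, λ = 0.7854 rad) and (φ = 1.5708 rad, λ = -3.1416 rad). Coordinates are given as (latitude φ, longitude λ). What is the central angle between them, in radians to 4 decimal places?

With latitudes φ₁ = 45.000°, φ₂ = 90.000° and longitude difference Δλ = 134.999°:
cos c = sin φ₁ sin φ₂ + cos φ₁ cos φ₂ cos Δλ = (0.7071)(1.0000) + (0.7071)(-0.0000)(-0.7071) = 0.70711,
so c = arccos(0.70711) = 0.78539 rad.
So the angular separation is 0.7854 rad.

0.7854 rad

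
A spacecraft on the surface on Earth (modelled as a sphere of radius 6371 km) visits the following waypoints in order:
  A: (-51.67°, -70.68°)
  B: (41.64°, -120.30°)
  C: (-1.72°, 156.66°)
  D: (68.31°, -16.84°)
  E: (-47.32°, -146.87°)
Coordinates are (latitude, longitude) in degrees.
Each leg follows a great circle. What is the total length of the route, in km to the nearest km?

Leg A→B: central angle 1.7936 rad, distance 11427.0 km.
Leg B→C: central angle 1.5002 rad, distance 9557.5 km.
Leg C→D: central angle 1.9768 rad, distance 12594.1 km.
Leg D→E: central angle 2.5760 rad, distance 16411.4 km.
Total: 11427.0 + 9557.5 + 12594.1 + 16411.4 ≈ 49990 km.

49990 km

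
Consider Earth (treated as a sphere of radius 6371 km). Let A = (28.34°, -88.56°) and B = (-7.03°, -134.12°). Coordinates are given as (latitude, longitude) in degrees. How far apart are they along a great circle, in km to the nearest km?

In radians: φ₁ = 0.4946, φ₂ = -0.1227, Δλ = -45.560° = -0.7952 rad.
Haversine: a = sin²(Δφ/2) + cos φ₁ cos φ₂ sin²(Δλ/2) = 0.0923 + (0.8801)(0.9925)(0.1499) = 0.22324.
Central angle c = 2·arcsin(√a) = 0.98422 rad.
Distance = R·c = 6371 × 0.9842 ≈ 6270 km.

6270 km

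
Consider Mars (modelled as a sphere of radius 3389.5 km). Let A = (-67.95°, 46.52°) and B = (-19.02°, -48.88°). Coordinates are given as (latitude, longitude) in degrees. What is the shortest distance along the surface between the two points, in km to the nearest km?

4402 km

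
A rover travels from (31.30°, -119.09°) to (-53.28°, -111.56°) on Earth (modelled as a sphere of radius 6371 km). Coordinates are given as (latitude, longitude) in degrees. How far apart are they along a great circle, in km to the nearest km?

9433 km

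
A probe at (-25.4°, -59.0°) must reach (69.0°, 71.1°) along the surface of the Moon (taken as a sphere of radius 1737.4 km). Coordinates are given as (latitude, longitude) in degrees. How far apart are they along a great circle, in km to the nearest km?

3867 km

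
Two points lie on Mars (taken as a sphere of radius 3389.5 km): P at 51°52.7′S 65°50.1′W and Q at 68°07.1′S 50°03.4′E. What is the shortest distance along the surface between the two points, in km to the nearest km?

3016 km

Let φ₁ = -0.9054 rad, φ₂ = -1.1889 rad, and Δλ = 2.0227 rad.
Haversine: a = sin²(Δφ/2) + cos φ₁ cos φ₂ sin²(Δλ/2) = 0.0200 + (0.6173)(0.3727)(0.7183) = 0.18522.
Central angle c = 2·arcsin(√a) = 0.88981 rad.
Distance = R·c = 3389.5 × 0.8898 ≈ 3016 km.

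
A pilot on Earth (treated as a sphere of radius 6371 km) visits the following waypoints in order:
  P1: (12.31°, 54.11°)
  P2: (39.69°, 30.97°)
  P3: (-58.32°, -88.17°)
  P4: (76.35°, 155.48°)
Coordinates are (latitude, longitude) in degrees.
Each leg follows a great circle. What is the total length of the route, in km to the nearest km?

Leg P1→P2: central angle 0.5962 rad, distance 3798.2 km.
Leg P2→P3: central angle 2.4043 rad, distance 15317.5 km.
Leg P3→P4: central angle 2.6508 rad, distance 16888.4 km.
Total: 3798.2 + 15317.5 + 16888.4 ≈ 36004 km.

36004 km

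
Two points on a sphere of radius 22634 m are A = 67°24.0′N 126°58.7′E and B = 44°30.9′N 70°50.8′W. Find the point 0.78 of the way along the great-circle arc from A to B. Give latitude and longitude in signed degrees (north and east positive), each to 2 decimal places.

59.15°, -74.49°

Central angle δ = 1.1741 rad. Interpolating on the sphere with fraction f = 0.78:
P = [sin((1−f)δ)·A + sin(fδ)·B] / sin δ = 0.2769·A + 0.8598·B in Cartesian coordinates,
giving P = (0.1371, -0.4941, 0.8585), i.e. latitude 59.15°, longitude -74.49°.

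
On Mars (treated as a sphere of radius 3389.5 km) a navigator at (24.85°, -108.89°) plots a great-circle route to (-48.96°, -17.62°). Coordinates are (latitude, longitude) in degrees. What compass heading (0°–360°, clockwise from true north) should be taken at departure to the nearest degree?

136°

With φ₁ = 0.4337, φ₂ = -0.8545, Δλ = 1.5930 rad, the forward-azimuth formula gives
θ = atan2( sin Δλ cos φ₂ , cos φ₁ sin φ₂ − sin φ₁ cos φ₂ cos Δλ ) = atan2(0.6564, -0.6783) = 135.94°.
So the initial bearing is 136°.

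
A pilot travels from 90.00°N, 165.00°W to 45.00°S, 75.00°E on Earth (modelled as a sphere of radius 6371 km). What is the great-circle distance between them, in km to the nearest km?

With latitudes φ₁ = 90.000°, φ₂ = -45.000° and longitude difference Δλ = -120.000°:
cos c = sin φ₁ sin φ₂ + cos φ₁ cos φ₂ cos Δλ = (1.0000)(-0.7071) + (0.0000)(0.7071)(-0.5000) = -0.70711,
so c = arccos(-0.70711) = 2.35619 rad.
Distance = R·c = 6371 × 2.3562 ≈ 15011 km.

15011 km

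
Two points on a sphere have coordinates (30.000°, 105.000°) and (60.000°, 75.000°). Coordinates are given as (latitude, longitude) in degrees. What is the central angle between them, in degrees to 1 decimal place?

With latitudes φ₁ = 30.000°, φ₂ = 60.000° and longitude difference Δλ = -30.000°:
Haversine: a = sin²(Δφ/2) + cos φ₁ cos φ₂ sin²(Δλ/2) = 0.0670 + (0.8660)(0.5000)(0.0670) = 0.09599.
Central angle c = 2·arcsin(√a) = 0.63003 rad.
So the angular separation is 36.1°.

36.1°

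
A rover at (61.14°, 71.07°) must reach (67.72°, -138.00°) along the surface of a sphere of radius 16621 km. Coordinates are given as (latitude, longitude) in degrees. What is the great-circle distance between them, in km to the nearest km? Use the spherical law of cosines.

With latitudes φ₁ = 61.140°, φ₂ = 67.720° and longitude difference Δλ = 150.930°:
cos c = sin φ₁ sin φ₂ + cos φ₁ cos φ₂ cos Δλ = (0.8758)(0.9253) + (0.4827)(0.3791)(-0.8740) = 0.65047,
so c = arccos(0.65047) = 0.86259 rad.
Distance = R·c = 16621 × 0.8626 ≈ 14337 km.

14337 km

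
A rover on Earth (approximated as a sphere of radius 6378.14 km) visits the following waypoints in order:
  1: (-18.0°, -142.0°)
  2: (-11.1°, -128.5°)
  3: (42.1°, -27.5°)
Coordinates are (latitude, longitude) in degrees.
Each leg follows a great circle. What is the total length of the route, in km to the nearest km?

13393 km

Leg 1→2: central angle 0.2577 rad, distance 1643.8 km.
Leg 2→3: central angle 1.8421 rad, distance 11749.2 km.
Total: 1643.8 + 11749.2 ≈ 13393 km.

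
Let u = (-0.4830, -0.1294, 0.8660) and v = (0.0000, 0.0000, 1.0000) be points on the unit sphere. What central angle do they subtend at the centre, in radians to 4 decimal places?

0.5236 rad

u·v = 0.8660; |u| = 1.0000, |v| = 1.0000.
cos θ = (u·v)/(|u||v|) = 0.8660, so θ = 0.5236 rad.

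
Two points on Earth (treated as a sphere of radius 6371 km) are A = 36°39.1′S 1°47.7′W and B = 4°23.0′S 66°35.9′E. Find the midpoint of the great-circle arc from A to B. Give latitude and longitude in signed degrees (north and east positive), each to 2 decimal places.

-24.29°, 36.61°

The central angle between A and B is δ = 1.2237 rad.
With f = 0.5, the slerp weights are sin((1−f)δ)/sin δ = 0.6108 and sin(fδ)/sin δ = 0.6108.
Weighted sum of the unit vectors: (0.6108)·(0.8019,-0.0251,-0.5969) + (0.6108)·(0.3960,0.9151,-0.0764) = (0.7317, 0.5436, -0.4113).
Converting back: φ = atan2(z, √(x²+y²)) = -24.29°, λ = atan2(y, x) = 36.61°.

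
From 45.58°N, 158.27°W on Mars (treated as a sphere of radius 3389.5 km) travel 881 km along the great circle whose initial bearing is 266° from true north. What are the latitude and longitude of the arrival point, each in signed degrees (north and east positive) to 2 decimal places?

Angular distance δ = d/R = 881/3389.5 = 0.25992 rad; initial bearing θ = 4.6426 rad.
sin φ₂ = sin φ₁ cos δ + cos φ₁ sin δ cos θ = (0.7142)(0.9664) + (0.6999)(0.2570)(-0.0698) = 0.6777, so φ₂ = 42.66°.
Δλ = atan2(sin θ sin δ cos φ₁, cos δ − sin φ₁ sin φ₂) = atan2(-0.1794, 0.4824) = -20.405°.
λ₂ = -158.270° − 20.405° = -178.67°.

42.66°, -178.67°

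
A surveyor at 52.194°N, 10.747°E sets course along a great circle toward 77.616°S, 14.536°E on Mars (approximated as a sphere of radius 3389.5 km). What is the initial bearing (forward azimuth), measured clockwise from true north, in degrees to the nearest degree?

179°

With φ₁ = 0.9110, φ₂ = -1.3547, Δλ = 0.0661 rad, the forward-azimuth formula gives
θ = atan2( sin Δλ cos φ₂ , cos φ₁ sin φ₂ − sin φ₁ cos φ₂ cos Δλ ) = atan2(0.0142, -0.7678) = 178.94°.
So the initial bearing is 179°.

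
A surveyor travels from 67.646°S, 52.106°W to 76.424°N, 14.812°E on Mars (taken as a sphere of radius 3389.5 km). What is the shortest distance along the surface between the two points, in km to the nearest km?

8860 km

In radians: φ₁ = -1.1806, φ₂ = 1.3339, Δλ = 66.918° = 1.1679 rad.
Haversine: a = sin²(Δφ/2) + cos φ₁ cos φ₂ sin²(Δλ/2) = 0.9049 + (0.3803)(0.2347)(0.3040) = 0.93201.
Central angle c = 2·arcsin(√a) = 2.61398 rad.
Distance = R·c = 3389.5 × 2.6140 ≈ 8860 km.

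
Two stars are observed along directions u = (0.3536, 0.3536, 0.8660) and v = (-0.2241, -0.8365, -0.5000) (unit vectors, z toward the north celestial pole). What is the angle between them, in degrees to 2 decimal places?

u·v = -0.8080; |u| = 1.0000, |v| = 1.0000.
cos θ = (u·v)/(|u||v|) = -0.8080, so θ = 143.90°.

143.90°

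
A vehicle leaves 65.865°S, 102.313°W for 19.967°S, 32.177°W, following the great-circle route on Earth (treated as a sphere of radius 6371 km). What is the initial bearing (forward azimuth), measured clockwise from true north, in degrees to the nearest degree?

80°

Δλ = 70.136° = 1.2241 rad.
y = sin Δλ · cos φ₂ = (0.9405)(0.9399) = 0.8840
x = cos φ₁ sin φ₂ − sin φ₁ cos φ₂ cos Δλ = (0.4089)(-0.3415) − (-0.9126)(0.9399)(0.3398) = 0.1518
θ = atan2(y, x) = 80.25°, so the bearing is 80°.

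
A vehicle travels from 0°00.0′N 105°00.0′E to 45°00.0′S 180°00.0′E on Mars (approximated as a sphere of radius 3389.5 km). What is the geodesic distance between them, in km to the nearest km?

4700 km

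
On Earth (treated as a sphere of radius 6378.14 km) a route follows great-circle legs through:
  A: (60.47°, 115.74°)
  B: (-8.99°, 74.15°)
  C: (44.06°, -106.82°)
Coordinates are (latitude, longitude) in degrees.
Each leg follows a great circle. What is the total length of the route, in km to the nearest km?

Leg A→B: central angle 1.3406 rad, distance 8550.7 km.
Leg B→C: central angle 2.5293 rad, distance 16132.4 km.
Total: 8550.7 + 16132.4 ≈ 24683 km.

24683 km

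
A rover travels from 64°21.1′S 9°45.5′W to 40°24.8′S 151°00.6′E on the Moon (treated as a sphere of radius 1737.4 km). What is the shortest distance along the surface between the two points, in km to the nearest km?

With latitudes φ₁ = -64.352°, φ₂ = -40.413° and longitude difference Δλ = 160.768°:
cos c = sin φ₁ sin φ₂ + cos φ₁ cos φ₂ cos Δλ = (-0.9015)(-0.6483) + (0.4328)(0.7614)(-0.9442) = 0.27325,
so c = arccos(0.27325) = 1.29403 rad.
Distance = R·c = 1737.4 × 1.2940 ≈ 2248 km.

2248 km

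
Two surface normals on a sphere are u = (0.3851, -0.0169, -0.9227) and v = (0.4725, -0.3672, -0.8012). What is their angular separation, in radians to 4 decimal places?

0.3833 rad

u·v = 0.9274; |u| = 1.0000, |v| = 1.0000.
cos θ = (u·v)/(|u||v|) = 0.9274, so θ = 0.3833 rad.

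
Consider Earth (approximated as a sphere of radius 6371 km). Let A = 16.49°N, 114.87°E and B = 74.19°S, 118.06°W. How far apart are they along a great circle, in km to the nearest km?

In radians: φ₁ = 0.2878, φ₂ = -1.2949, Δλ = 127.070° = 2.2178 rad.
Haversine: a = sin²(Δφ/2) + cos φ₁ cos φ₂ sin²(Δλ/2) = 0.5059 + (0.9589)(0.2724)(0.8014) = 0.71529.
Central angle c = 2·arcsin(√a) = 2.01594 rad.
Distance = R·c = 6371 × 2.0159 ≈ 12844 km.

12844 km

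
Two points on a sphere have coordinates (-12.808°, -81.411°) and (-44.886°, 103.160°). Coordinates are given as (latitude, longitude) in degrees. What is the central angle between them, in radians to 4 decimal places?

In radians: φ₁ = -0.2235, φ₂ = -0.7834, Δλ = -175.429° = -3.0618 rad.
Haversine: a = sin²(Δφ/2) + cos φ₁ cos φ₂ sin²(Δλ/2) = 0.0763 + (0.9751)(0.7085)(0.9984) = 0.76612.
Central angle c = 2·arcsin(√a) = 2.13204 rad.
So the angular separation is 2.1320 rad.

2.1320 rad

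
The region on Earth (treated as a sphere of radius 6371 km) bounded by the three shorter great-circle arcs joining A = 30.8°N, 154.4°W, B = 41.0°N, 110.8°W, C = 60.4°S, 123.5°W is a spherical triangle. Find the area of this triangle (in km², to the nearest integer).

29339330 km²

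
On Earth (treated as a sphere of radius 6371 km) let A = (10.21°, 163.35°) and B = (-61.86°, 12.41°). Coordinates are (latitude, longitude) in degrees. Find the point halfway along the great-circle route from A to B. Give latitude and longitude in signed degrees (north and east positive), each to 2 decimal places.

-48.83°, 141.52°

Central angle δ = 2.1676 rad. Interpolating on the sphere with fraction f = 0.5:
P = [sin((1−f)δ)·A + sin(fδ)·B] / sin δ = 1.0685·A + 1.0685·B in Cartesian coordinates,
giving P = (-0.5153, 0.4096, -0.7528), i.e. latitude -48.83°, longitude 141.52°.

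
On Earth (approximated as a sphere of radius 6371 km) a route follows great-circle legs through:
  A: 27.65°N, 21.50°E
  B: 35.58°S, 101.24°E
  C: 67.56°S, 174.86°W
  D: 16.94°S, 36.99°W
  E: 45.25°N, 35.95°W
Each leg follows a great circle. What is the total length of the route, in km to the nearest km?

Leg A→B: central angle 1.7130 rad, distance 10913.3 km.
Leg B→C: central angle 0.9634 rad, distance 6137.5 km.
Leg C→D: central angle 1.5723 rad, distance 10017.1 km.
Leg D→E: central angle 1.0855 rad, distance 6916.0 km.
Total: 10913.3 + 6137.5 + 10017.1 + 6916.0 ≈ 33984 km.

33984 km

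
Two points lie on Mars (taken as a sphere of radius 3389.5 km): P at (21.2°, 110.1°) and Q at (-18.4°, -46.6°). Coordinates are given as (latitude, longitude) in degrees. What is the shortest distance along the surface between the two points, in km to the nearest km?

Let φ₁ = 0.3700 rad, φ₂ = -0.3211 rad, and Δλ = -2.7349 rad.
Haversine: a = sin²(Δφ/2) + cos φ₁ cos φ₂ sin²(Δλ/2) = 0.1147 + (0.9323)(0.9489)(0.9592) = 0.96333.
Central angle c = 2·arcsin(√a) = 2.75622 rad.
Distance = R·c = 3389.5 × 2.7562 ≈ 9342 km.

9342 km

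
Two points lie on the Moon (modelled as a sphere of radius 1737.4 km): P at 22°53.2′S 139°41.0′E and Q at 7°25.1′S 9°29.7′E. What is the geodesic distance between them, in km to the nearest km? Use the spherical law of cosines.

In radians: φ₁ = -0.3994, φ₂ = -0.1295, Δλ = -130.188° = -2.2722 rad.
cos c = sin φ₁ sin φ₂ + cos φ₁ cos φ₂ cos Δλ = (-0.3889)(-0.1291) + (0.9213)(0.9916)(-0.6453) = -0.53931,
so c = arccos(-0.53931) = 2.14042 rad.
Distance = R·c = 1737.4 × 2.1404 ≈ 3719 km.

3719 km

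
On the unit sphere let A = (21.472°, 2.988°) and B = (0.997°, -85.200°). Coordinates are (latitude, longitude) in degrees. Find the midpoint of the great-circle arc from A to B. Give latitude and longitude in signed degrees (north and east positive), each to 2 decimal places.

15.45°, -43.10°

Central angle δ = 1.5350 rad. Interpolating on the sphere with fraction f = 0.5:
P = [sin((1−f)δ)·A + sin(fδ)·B] / sin δ = 0.6948·A + 0.6948·B in Cartesian coordinates,
giving P = (0.7038, -0.6585, 0.2664), i.e. latitude 15.45°, longitude -43.10°.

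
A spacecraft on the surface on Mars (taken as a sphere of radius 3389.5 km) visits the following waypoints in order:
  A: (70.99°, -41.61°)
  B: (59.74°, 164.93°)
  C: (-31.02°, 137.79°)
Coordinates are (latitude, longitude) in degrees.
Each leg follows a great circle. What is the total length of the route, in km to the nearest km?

Leg A→B: central angle 0.8369 rad, distance 2836.6 km.
Leg B→C: central angle 1.6316 rad, distance 5530.5 km.
Total: 2836.6 + 5530.5 ≈ 8367 km.

8367 km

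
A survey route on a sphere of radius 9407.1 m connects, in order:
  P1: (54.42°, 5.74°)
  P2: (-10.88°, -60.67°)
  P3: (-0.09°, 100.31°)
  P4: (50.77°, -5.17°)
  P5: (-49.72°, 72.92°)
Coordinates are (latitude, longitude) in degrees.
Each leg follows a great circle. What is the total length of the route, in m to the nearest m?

Leg P1→P2: central angle 1.4956 rad, distance 14069.1 m.
Leg P2→P3: central angle 2.7601 rad, distance 25964.6 m.
Leg P3→P4: central angle 1.7416 rad, distance 16383.8 m.
Leg P4→P5: central angle 2.1020 rad, distance 19773.6 m.
Total: 14069.1 + 25964.6 + 16383.8 + 19773.6 ≈ 76191 m.

76191 m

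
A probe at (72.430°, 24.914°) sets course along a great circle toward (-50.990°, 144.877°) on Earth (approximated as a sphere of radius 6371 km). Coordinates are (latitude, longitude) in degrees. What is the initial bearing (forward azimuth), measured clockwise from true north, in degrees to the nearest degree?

With φ₁ = 1.2641, φ₂ = -0.8899, Δλ = 2.0937 rad, the forward-azimuth formula gives
θ = atan2( sin Δλ cos φ₂ , cos φ₁ sin φ₂ − sin φ₁ cos φ₂ cos Δλ ) = atan2(0.5453, 0.0651) = 83.19°.
So the initial bearing is 83°.

83°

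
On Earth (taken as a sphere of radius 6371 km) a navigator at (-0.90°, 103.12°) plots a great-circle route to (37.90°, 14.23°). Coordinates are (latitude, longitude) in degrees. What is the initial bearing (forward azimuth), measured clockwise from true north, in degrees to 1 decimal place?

307.9°

Δλ = -88.890° = -1.5514 rad.
y = sin Δλ · cos φ₂ = (-0.9998)(0.7891) = -0.7889
x = cos φ₁ sin φ₂ − sin φ₁ cos φ₂ cos Δλ = (0.9999)(0.6143) − (-0.0157)(0.7891)(0.0194) = 0.6144
θ = atan2(y, x) = -52.09°; adding 360° gives 307.9°.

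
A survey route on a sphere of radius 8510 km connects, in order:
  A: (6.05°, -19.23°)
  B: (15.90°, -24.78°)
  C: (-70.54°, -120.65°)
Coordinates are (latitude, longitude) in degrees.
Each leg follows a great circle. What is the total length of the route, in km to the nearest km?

17552 km

Leg A→B: central angle 0.1964 rad, distance 1671.4 km.
Leg B→C: central angle 1.8661 rad, distance 15880.9 km.
Total: 1671.4 + 15880.9 ≈ 17552 km.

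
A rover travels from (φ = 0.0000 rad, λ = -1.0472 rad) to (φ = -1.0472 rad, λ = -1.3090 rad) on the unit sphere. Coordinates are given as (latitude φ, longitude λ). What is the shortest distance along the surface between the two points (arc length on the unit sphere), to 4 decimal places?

1.0668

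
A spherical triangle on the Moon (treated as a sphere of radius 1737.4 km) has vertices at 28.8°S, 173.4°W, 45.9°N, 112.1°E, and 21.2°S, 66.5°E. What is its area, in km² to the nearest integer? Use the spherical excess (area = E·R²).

5328499 km²

Side lengths (central angles): a = 1.3753, b = 1.8086, c = 1.7548 rad; semiperimeter s = 2.4693.
By l'Huilier's theorem, tan(E/4) = √[tan(s/2) tan((s−a)/2) tan((s−b)/2) tan((s−c)/2)], giving spherical excess E = 1.7652 rad.
Area = E·R² = 1.7652 × (1737.4)² ≈ 5328499 km².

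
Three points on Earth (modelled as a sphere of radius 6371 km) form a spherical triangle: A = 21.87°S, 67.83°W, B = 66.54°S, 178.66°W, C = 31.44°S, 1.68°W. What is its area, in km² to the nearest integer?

Side lengths (central angles): a = 1.4310, b = 1.0304, c = 1.3589 rad; semiperimeter s = 1.9102.
By l'Huilier's theorem, tan(E/4) = √[tan(s/2) tan((s−a)/2) tan((s−b)/2) tan((s−c)/2)], giving spherical excess E = 0.8447 rad.
Area = E·R² = 0.8447 × (6371)² ≈ 34287931 km².

34287931 km²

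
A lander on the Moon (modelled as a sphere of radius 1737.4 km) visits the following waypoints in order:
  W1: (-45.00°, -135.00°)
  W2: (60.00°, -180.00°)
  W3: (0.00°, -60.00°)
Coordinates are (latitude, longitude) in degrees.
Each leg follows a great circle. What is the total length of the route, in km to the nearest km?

Leg W1→W2: central angle 1.9416 rad, distance 3373.4 km.
Leg W2→W3: central angle 1.8235 rad, distance 3168.1 km.
Total: 3373.4 + 3168.1 ≈ 6541 km.

6541 km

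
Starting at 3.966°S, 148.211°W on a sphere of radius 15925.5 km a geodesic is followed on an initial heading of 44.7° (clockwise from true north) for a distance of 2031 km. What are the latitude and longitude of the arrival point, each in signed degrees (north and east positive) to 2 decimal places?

1.24°, -143.08°

Angular distance δ = d/R = 2031/15925.5 = 0.12753 rad; initial bearing θ = 0.7802 rad.
sin φ₂ = sin φ₁ cos δ + cos φ₁ sin δ cos θ = (-0.0692)(0.9919) + (0.9976)(0.1272)(0.7108) = 0.0216, so φ₂ = 1.24°.
Δλ = atan2(sin θ sin δ cos φ₁, cos δ − sin φ₁ sin φ₂) = atan2(0.0892, 0.9934) = 5.134°.
λ₂ = -148.211° + 5.134° = -143.08°.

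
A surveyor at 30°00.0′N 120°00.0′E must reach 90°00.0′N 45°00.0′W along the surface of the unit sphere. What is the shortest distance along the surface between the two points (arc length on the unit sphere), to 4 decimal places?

1.0472

In radians: φ₁ = 0.5236, φ₂ = 1.5708, Δλ = -165.000° = -2.8798 rad.
cos c = sin φ₁ sin φ₂ + cos φ₁ cos φ₂ cos Δλ = (0.5000)(1.0000) + (0.8660)(0.0000)(-0.9659) = 0.50000,
so c = arccos(0.50000) = 1.04720 rad.
On the unit sphere the arc length equals the central angle: 1.0472.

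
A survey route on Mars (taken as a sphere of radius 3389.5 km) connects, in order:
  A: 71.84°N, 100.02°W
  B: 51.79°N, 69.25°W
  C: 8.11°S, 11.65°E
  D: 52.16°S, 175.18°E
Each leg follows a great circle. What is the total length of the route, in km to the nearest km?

13789 km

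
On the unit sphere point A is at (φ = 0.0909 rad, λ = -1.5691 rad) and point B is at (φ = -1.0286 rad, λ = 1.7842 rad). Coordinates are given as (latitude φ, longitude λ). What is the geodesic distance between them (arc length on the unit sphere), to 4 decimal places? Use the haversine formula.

Let φ₁ = 0.0909 rad, φ₂ = -1.0286 rad, and Δλ = -2.9299 rad.
Haversine: a = sin²(Δφ/2) + cos φ₁ cos φ₂ sin²(Δλ/2) = 0.2819 + (0.9959)(0.5160)(0.9888) = 0.79009.
Central angle c = 2·arcsin(√a) = 2.18973 rad.
On the unit sphere the arc length equals the central angle: 2.1897.

2.1897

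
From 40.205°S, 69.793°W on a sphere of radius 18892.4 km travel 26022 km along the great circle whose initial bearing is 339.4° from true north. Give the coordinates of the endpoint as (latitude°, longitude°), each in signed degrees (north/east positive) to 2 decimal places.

Angular distance δ = d/R = 26022/18892.4 = 1.37738 rad; initial bearing θ = 5.9236 rad.
sin φ₂ = sin φ₁ cos δ + cos φ₁ sin δ cos θ = (-0.6455)(0.1922) + (0.7637)(0.9814)(0.9361) = 0.5775, so φ₂ = 35.27°.
Δλ = atan2(sin θ sin δ cos φ₁, cos δ − sin φ₁ sin φ₂) = atan2(-0.2637, 0.5650) = -25.020°.
λ₂ = -69.793° − 25.020° = -94.81°.

35.27°, -94.81°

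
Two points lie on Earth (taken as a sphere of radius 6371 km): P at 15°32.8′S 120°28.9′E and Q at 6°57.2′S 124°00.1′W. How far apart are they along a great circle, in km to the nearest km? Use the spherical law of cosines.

12488 km

With latitudes φ₁ = -15.547°, φ₂ = -6.953° and longitude difference Δλ = 115.517°:
cos c = sin φ₁ sin φ₂ + cos φ₁ cos φ₂ cos Δλ = (-0.2680)(-0.1211) + (0.9634)(0.9926)(-0.4308) = -0.37951,
so c = arccos(-0.37951) = 1.96007 rad.
Distance = R·c = 6371 × 1.9601 ≈ 12488 km.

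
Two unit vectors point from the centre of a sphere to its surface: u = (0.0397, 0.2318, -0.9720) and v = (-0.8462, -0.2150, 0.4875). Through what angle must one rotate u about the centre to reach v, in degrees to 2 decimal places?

u·v = -0.5573; |u| = 1.0000, |v| = 1.0000.
cos θ = (u·v)/(|u||v|) = -0.5573, so θ = 123.87°.

123.87°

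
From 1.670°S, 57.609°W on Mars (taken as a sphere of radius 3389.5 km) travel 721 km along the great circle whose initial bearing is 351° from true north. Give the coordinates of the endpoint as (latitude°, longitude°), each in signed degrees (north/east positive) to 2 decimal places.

10.37°, -59.53°

Angular distance δ = d/R = 721/3389.5 = 0.21272 rad; initial bearing θ = 6.1261 rad.
sin φ₂ = sin φ₁ cos δ + cos φ₁ sin δ cos θ = (-0.0291)(0.9775) + (0.9996)(0.2111)(0.9877) = 0.1799, so φ₂ = 10.37°.
Δλ = atan2(sin θ sin δ cos φ₁, cos δ − sin φ₁ sin φ₂) = atan2(-0.0330, 0.9827) = -1.924°.
λ₂ = -57.609° − 1.924° = -59.53°.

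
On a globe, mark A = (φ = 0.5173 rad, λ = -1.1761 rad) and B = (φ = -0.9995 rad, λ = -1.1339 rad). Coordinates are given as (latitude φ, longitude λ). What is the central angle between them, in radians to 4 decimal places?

Let φ₁ = 0.5173 rad, φ₂ = -0.9995 rad, and Δλ = 0.0422 rad.
Haversine: a = sin²(Δφ/2) + cos φ₁ cos φ₂ sin²(Δλ/2) = 0.4730 + (0.8692)(0.5407)(0.0004) = 0.47322.
Central angle c = 2·arcsin(√a) = 1.51722 rad.
So the angular separation is 1.5172 rad.

1.5172 rad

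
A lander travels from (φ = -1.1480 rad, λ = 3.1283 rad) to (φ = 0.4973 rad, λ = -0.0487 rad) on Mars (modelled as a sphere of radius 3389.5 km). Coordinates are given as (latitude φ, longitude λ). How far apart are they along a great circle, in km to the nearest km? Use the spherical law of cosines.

8442 km

Let φ₁ = -1.1480 rad, φ₂ = 0.4973 rad, and Δλ = 3.1062 rad.
cos c = sin φ₁ sin φ₂ + cos φ₁ cos φ₂ cos Δλ = (-0.9119)(0.4771) + (0.4103)(0.8789)(-0.9994) = -0.79543,
so c = arccos(-0.79543) = 2.49052 rad.
Distance = R·c = 3389.5 × 2.4905 ≈ 8442 km.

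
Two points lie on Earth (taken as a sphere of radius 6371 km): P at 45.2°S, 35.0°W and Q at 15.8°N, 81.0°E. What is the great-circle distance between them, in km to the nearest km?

13273 km

With latitudes φ₁ = -45.200°, φ₂ = 15.800° and longitude difference Δλ = 116.000°:
Haversine: a = sin²(Δφ/2) + cos φ₁ cos φ₂ sin²(Δλ/2) = 0.2576 + (0.7046)(0.9622)(0.7192) = 0.74521.
Central angle c = 2·arcsin(√a) = 2.08337 rad.
Distance = R·c = 6371 × 2.0834 ≈ 13273 km.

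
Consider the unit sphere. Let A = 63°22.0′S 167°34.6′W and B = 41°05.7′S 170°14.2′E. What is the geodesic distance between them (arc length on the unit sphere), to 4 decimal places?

With latitudes φ₁ = -63.367°, φ₂ = -41.095° and longitude difference Δλ = -22.187°:
cos c = sin φ₁ sin φ₂ + cos φ₁ cos φ₂ cos Δλ = (-0.8939)(-0.6573) + (0.4483)(0.7536)(0.9260) = 0.90038,
so c = arccos(0.90038) = 0.45015 rad.
On the unit sphere the arc length equals the central angle: 0.4501.

0.4501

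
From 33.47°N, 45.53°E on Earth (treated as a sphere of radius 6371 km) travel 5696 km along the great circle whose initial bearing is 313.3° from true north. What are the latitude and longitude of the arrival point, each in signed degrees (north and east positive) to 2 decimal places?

52.32°, -22.62°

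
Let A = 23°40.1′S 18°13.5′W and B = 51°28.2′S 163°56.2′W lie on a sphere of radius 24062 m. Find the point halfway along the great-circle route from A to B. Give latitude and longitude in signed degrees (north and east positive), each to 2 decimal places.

-65.76°, -59.40°

The central angle between A and B is δ = 1.7288 rad.
With f = 0.5, the slerp weights are sin((1−f)δ)/sin δ = 0.7703 and sin(fδ)/sin δ = 0.7703.
Weighted sum of the unit vectors: (0.7703)·(0.8699,-0.2864,-0.4014) + (0.7703)·(-0.5986,-0.1724,-0.7823) = (0.2090, -0.3534, -0.9118).
Converting back: φ = atan2(z, √(x²+y²)) = -65.76°, λ = atan2(y, x) = -59.40°.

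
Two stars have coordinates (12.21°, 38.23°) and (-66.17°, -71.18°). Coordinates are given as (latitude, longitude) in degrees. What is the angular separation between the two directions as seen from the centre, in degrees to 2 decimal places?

Let φ₁ = 0.2131 rad, φ₂ = -1.1549 rad, and Δλ = -1.9096 rad.
Haversine: a = sin²(Δφ/2) + cos φ₁ cos φ₂ sin²(Δλ/2) = 0.3993 + (0.9774)(0.4040)(0.6662) = 0.66235.
Central angle c = 2·arcsin(√a) = 1.90149 rad.
So the angular separation is 108.95°.

108.95°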